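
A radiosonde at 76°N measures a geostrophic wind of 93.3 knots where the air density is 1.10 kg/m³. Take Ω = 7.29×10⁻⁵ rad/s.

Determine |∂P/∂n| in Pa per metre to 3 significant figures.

Coriolis parameter at 76°N:
f = 2Ω sin φ = 2 × 7.29×10⁻⁵ × sin 76° = 1.41×10⁻⁴ s⁻¹
Wind speed in SI: 93.3 knots = 48.0 m/s
Geostrophic balance rearranged: |∂P/∂n| = f ρ V_g
|∂P/∂n| = 1.41×10⁻⁴ × 1.10 × 48.0 = 7.47×10⁻³ Pa/m

7.47×10⁻³ Pa/m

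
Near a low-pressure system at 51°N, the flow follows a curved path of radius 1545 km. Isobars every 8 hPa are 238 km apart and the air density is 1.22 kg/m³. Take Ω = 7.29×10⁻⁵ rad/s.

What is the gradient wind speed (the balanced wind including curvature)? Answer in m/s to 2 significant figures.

Coriolis parameter at 51°N:
f = 2Ω sin φ = 2 × 7.29×10⁻⁵ × sin 51° = 1.13×10⁻⁴ s⁻¹
Pressure gradient: |∂P/∂n| = 800 Pa / 238000 m = 3.36×10⁻³ Pa/m
Geostrophic speed: V_g = |∂P/∂n|/(fρ) = 3.36×10⁻³/(1.13×10⁻⁴ × 1.22) = 24.3 m/s
Around a low, centrifugal force acts outward with Coriolis, so pressure-gradient force balances both:
(1/ρ)|∂P/∂n| = fV + V²/R  →  V² + fR·V − fR·V_g = 0
With fR = 1.13×10⁻⁴ × 1545×10³ m = 175 m/s:
V = [−fR + √((fR)² + 4 fR V_g)]/2 = [−175 + √(175² + 4×175×24.3)]/2 = 21.6 m/s
Subgeostrophic (V < V_g = 24.3 m/s), as expected around a low.

22 m/s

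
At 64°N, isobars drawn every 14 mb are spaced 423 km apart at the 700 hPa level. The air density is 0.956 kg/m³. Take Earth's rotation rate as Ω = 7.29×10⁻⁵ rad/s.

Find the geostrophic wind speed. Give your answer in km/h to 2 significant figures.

95 km/h

Coriolis parameter at 64°N:
f = 2Ω sin φ = 2 × 7.29×10⁻⁵ × sin 64° = 1.31×10⁻⁴ s⁻¹
Pressure gradient: |∂P/∂n| = 1400 Pa / 423000 m = 3.31×10⁻³ Pa/m
Geostrophic balance (pressure-gradient force = Coriolis force):
V_g = (1/(fρ)) |∂P/∂n| = 3.31×10⁻³ / (1.31×10⁻⁴ × 0.956) = 26.4 m/s
Converting: 26.4 m/s × 3.6 = 95 km/h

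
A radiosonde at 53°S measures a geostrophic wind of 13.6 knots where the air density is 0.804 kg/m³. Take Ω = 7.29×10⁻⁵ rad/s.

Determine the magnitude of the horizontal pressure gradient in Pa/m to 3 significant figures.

6.55×10⁻⁴ Pa/m

Coriolis parameter at 53°S:
f = 2Ω sin φ = 2 × 7.29×10⁻⁵ × sin 53° = 1.16×10⁻⁴ s⁻¹
Wind speed in SI: 13.6 knots = 7.00 m/s
Geostrophic balance rearranged: |∂P/∂n| = f ρ V_g
|∂P/∂n| = 1.16×10⁻⁴ × 0.804 × 7.00 = 6.55×10⁻⁴ Pa/m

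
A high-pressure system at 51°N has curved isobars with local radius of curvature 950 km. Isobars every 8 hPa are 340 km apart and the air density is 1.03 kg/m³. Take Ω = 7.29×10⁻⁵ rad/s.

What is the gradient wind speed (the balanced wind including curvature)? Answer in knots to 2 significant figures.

52 knots

Coriolis parameter at 51°N:
f = 2Ω sin φ = 2 × 7.29×10⁻⁵ × sin 51° = 1.13×10⁻⁴ s⁻¹
Pressure gradient: |∂P/∂n| = 800 Pa / 340000 m = 2.35×10⁻³ Pa/m
Geostrophic speed: V_g = |∂P/∂n|/(fρ) = 2.35×10⁻³/(1.13×10⁻⁴ × 1.03) = 20.2 m/s
Around a high, pressure-gradient force acts outward with centrifugal, so Coriolis balances both:
fV = (1/ρ)|∂P/∂n| + V²/R  →  V² − fR·V + fR·V_g = 0
With fR = 1.13×10⁻⁴ × 950×10³ m = 108 m/s:
V = [fR − √((fR)² − 4 fR V_g)]/2 = [108 − √(108² − 4×108×20.2)]/2 = 26.9 m/s
Supergeostrophic (V > V_g = 20.2 m/s), as expected around a high.
Converting: 26.9 m/s × 1.944 = 52 knots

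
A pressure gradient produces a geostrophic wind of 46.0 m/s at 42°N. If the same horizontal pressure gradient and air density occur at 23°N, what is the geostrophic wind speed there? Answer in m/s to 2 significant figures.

With the same pressure gradient and density, V_g ∝ 1/f ∝ 1/sin φ.
V₂ = V₁ · sin φ₁ / sin φ₂ = 46.0 × sin 42° / sin 23°
V₂ = 46.0 × 0.6691/0.3907 = 79 m/s

79 m/s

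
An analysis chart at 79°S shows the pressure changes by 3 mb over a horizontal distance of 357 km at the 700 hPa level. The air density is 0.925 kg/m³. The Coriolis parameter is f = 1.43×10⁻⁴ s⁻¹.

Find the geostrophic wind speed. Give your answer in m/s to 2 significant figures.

Pressure gradient: |∂P/∂n| = 300 Pa / 357000 m = 8.40×10⁻⁴ Pa/m
Geostrophic balance (pressure-gradient force = Coriolis force):
V_g = (1/(fρ)) |∂P/∂n| = 8.40×10⁻⁴ / (1.43×10⁻⁴ × 0.925) = 6.35 m/s

6.4 m/s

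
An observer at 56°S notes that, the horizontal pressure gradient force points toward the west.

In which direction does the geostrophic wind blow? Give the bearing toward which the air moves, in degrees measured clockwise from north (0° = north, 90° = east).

180°

The pressure-gradient force points toward the west (bearing 270°).
Geostrophic balance: in the Southern Hemisphere the Coriolis force deflects motion to the left, so the geostrophic wind blows 90° to the left of the pressure-gradient force (low pressure on the right).
Rotating 270° by 90° counterclockwise gives 180° — the wind blows toward the south.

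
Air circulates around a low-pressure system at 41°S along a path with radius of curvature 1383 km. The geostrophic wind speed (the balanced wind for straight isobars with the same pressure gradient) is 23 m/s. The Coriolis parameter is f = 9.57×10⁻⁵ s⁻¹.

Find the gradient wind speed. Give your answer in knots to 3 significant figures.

38.8 knots

Around a low, centrifugal force acts outward with Coriolis, so pressure-gradient force balances both:
(1/ρ)|∂P/∂n| = fV + V²/R  →  V² + fR·V − fR·V_g = 0
With fR = 9.57×10⁻⁵ × 1383×10³ m = 132 m/s:
V = [−fR + √((fR)² + 4 fR V_g)]/2 = [−132 + √(132² + 4×132×23)]/2 = 20 m/s
Subgeostrophic (V < V_g = 23 m/s), as expected around a low.
Converting: 20 m/s × 1.944 = 38.8 knots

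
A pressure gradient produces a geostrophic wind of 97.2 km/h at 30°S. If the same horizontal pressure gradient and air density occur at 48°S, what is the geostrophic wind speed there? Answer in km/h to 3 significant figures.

65.4 km/h

With the same pressure gradient and density, V_g ∝ 1/f ∝ 1/sin φ.
V₂ = V₁ · sin φ₁ / sin φ₂ = 97.2 × sin 30° / sin 48°
V₂ = 97.2 × 0.5000/0.7431 = 65.4 km/h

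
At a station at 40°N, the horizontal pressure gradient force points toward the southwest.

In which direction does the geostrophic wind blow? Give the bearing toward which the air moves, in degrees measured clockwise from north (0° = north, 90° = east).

315°

The pressure-gradient force points toward the southwest (bearing 225°).
Geostrophic balance: in the Northern Hemisphere the Coriolis force deflects motion to the right, so the geostrophic wind blows 90° to the right of the pressure-gradient force (low pressure on the left).
Rotating 225° by 90° clockwise gives 315° — the wind blows toward the northwest.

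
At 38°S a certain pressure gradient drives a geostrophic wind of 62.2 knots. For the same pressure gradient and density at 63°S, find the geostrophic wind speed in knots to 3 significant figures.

43.0 knots

With the same pressure gradient and density, V_g ∝ 1/f ∝ 1/sin φ.
V₂ = V₁ · sin φ₁ / sin φ₂ = 62.2 × sin 38° / sin 63°
V₂ = 62.2 × 0.6157/0.8910 = 43.0 knots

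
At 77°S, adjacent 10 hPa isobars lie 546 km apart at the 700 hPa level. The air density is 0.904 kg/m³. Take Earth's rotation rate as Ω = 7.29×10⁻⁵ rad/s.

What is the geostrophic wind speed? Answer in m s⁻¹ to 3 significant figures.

14.3 m s⁻¹

Coriolis parameter at 77°S:
f = 2Ω sin φ = 2 × 7.29×10⁻⁵ × sin 77° = 1.42×10⁻⁴ s⁻¹
Pressure gradient: |∂P/∂n| = 1000 Pa / 546000 m = 1.83×10⁻³ Pa/m
Geostrophic balance (pressure-gradient force = Coriolis force):
V_g = (1/(fρ)) |∂P/∂n| = 1.83×10⁻³ / (1.42×10⁻⁴ × 0.904) = 14.3 m/s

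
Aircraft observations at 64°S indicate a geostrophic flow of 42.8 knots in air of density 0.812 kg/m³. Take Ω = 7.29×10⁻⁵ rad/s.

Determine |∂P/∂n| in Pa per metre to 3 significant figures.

2.34×10⁻³ Pa/m

Coriolis parameter at 64°S:
f = 2Ω sin φ = 2 × 7.29×10⁻⁵ × sin 64° = 1.31×10⁻⁴ s⁻¹
Wind speed in SI: 42.8 knots = 22.0 m/s
Geostrophic balance rearranged: |∂P/∂n| = f ρ V_g
|∂P/∂n| = 1.31×10⁻⁴ × 0.812 × 22.0 = 2.34×10⁻³ Pa/m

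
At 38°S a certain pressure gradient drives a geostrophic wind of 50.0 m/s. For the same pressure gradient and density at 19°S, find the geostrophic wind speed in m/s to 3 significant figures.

With the same pressure gradient and density, V_g ∝ 1/f ∝ 1/sin φ.
V₂ = V₁ · sin φ₁ / sin φ₂ = 50.0 × sin 38° / sin 19°
V₂ = 50.0 × 0.6157/0.3256 = 94.6 m/s

94.6 m/s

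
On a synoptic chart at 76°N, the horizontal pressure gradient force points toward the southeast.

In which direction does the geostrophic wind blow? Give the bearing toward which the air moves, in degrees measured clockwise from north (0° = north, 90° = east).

225°

The pressure-gradient force points toward the southeast (bearing 135°).
Geostrophic balance: in the Northern Hemisphere the Coriolis force deflects motion to the right, so the geostrophic wind blows 90° to the right of the pressure-gradient force (low pressure on the left).
Rotating 135° by 90° clockwise gives 225° — the wind blows toward the southwest.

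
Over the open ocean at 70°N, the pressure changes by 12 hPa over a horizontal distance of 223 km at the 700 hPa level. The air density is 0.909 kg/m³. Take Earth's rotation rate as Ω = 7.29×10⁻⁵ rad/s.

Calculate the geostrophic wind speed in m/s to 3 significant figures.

Coriolis parameter at 70°N:
f = 2Ω sin φ = 2 × 7.29×10⁻⁵ × sin 70° = 1.37×10⁻⁴ s⁻¹
Pressure gradient: |∂P/∂n| = 1200 Pa / 223000 m = 5.38×10⁻³ Pa/m
Geostrophic balance (pressure-gradient force = Coriolis force):
V_g = (1/(fρ)) |∂P/∂n| = 5.38×10⁻³ / (1.37×10⁻⁴ × 0.909) = 43.2 m/s

43.2 m/s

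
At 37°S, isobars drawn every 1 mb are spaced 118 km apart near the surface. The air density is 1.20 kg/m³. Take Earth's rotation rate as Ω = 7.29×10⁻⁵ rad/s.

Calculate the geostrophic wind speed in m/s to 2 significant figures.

Coriolis parameter at 37°S:
f = 2Ω sin φ = 2 × 7.29×10⁻⁵ × sin 37° = 8.77×10⁻⁵ s⁻¹
Pressure gradient: |∂P/∂n| = 100 Pa / 118000 m = 8.47×10⁻⁴ Pa/m
Geostrophic balance (pressure-gradient force = Coriolis force):
V_g = (1/(fρ)) |∂P/∂n| = 8.47×10⁻⁴ / (8.77×10⁻⁵ × 1.20) = 8.05 m/s

8.0 m/s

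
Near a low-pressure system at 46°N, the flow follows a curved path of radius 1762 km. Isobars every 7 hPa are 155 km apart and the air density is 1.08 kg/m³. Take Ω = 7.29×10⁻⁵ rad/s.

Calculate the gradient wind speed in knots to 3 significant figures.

Coriolis parameter at 46°N:
f = 2Ω sin φ = 2 × 7.29×10⁻⁵ × sin 46° = 1.05×10⁻⁴ s⁻¹
Pressure gradient: |∂P/∂n| = 700 Pa / 155000 m = 4.52×10⁻³ Pa/m
Geostrophic speed: V_g = |∂P/∂n|/(fρ) = 4.52×10⁻³/(1.05×10⁻⁴ × 1.08) = 39.9 m/s
Around a low, centrifugal force acts outward with Coriolis, so pressure-gradient force balances both:
(1/ρ)|∂P/∂n| = fV + V²/R  →  V² + fR·V − fR·V_g = 0
With fR = 1.05×10⁻⁴ × 1762×10³ m = 185 m/s:
V = [−fR + √((fR)² + 4 fR V_g)]/2 = [−185 + √(185² + 4×185×39.9)]/2 = 33.7 m/s
Subgeostrophic (V < V_g = 39.9 m/s), as expected around a low.
Converting: 33.7 m/s × 1.944 = 65.5 knots

65.5 knots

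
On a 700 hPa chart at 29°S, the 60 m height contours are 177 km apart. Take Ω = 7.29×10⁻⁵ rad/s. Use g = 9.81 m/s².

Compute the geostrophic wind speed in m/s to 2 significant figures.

47 m/s

Coriolis parameter at 29°S:
f = 2Ω sin φ = 2 × 7.29×10⁻⁵ × sin 29° = 7.07×10⁻⁵ s⁻¹
Height gradient: |∂Z/∂n| = 60 m / 177000 m = 3.39×10⁻⁴
On a pressure surface, geostrophic balance gives V_g = (g/f)|∂Z/∂n|:
V_g = 9.81 × 3.39×10⁻⁴ / 7.07×10⁻⁵ = 47.0 m/s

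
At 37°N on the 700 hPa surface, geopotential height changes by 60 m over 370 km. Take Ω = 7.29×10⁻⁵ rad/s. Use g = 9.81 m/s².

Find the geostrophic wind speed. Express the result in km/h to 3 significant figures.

Coriolis parameter at 37°N:
f = 2Ω sin φ = 2 × 7.29×10⁻⁵ × sin 37° = 8.77×10⁻⁵ s⁻¹
Height gradient: |∂Z/∂n| = 60 m / 370000 m = 1.62×10⁻⁴
On a pressure surface, geostrophic balance gives V_g = (g/f)|∂Z/∂n|:
V_g = 9.81 × 1.62×10⁻⁴ / 8.77×10⁻⁵ = 18.1 m/s
Converting: 18.1 m/s × 3.6 = 65.3 km/h

65.3 km/h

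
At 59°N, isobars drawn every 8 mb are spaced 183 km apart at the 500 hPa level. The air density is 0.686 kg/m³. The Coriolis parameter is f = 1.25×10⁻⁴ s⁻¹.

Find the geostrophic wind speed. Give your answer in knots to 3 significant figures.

99.1 knots

Pressure gradient: |∂P/∂n| = 800 Pa / 183000 m = 4.37×10⁻³ Pa/m
Geostrophic balance (pressure-gradient force = Coriolis force):
V_g = (1/(fρ)) |∂P/∂n| = 4.37×10⁻³ / (1.25×10⁻⁴ × 0.686) = 51.0 m/s
Converting: 51.0 m/s × 1.944 = 99.1 knots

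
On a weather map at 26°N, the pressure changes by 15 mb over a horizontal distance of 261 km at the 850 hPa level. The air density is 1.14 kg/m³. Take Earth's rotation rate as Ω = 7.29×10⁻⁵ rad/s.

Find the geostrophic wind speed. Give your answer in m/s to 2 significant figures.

79 m/s

Coriolis parameter at 26°N:
f = 2Ω sin φ = 2 × 7.29×10⁻⁵ × sin 26° = 6.39×10⁻⁵ s⁻¹
Pressure gradient: |∂P/∂n| = 1500 Pa / 261000 m = 5.75×10⁻³ Pa/m
Geostrophic balance (pressure-gradient force = Coriolis force):
V_g = (1/(fρ)) |∂P/∂n| = 5.75×10⁻³ / (6.39×10⁻⁵ × 1.14) = 78.9 m/s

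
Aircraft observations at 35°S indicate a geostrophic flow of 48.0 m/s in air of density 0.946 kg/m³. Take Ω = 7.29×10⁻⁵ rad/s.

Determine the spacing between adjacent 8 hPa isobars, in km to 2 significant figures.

210 km

Coriolis parameter at 35°S:
f = 2Ω sin φ = 2 × 7.29×10⁻⁵ × sin 35° = 8.36×10⁻⁵ s⁻¹
Geostrophic balance rearranged: |∂P/∂n| = f ρ V_g
|∂P/∂n| = 8.36×10⁻⁵ × 0.946 × 48.0 = 3.80×10⁻³ Pa/m
Isobar spacing: Δn = ΔP/|∂P/∂n| = 800 Pa / 3.80×10⁻³ Pa/m = 210673 m ≈ 210 km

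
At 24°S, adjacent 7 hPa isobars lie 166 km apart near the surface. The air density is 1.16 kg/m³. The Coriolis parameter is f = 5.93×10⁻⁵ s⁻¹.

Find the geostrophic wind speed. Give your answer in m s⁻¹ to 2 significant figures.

61 m s⁻¹

Pressure gradient: |∂P/∂n| = 700 Pa / 166000 m = 4.22×10⁻³ Pa/m
Geostrophic balance (pressure-gradient force = Coriolis force):
V_g = (1/(fρ)) |∂P/∂n| = 4.22×10⁻³ / (5.93×10⁻⁵ × 1.16) = 61.3 m/s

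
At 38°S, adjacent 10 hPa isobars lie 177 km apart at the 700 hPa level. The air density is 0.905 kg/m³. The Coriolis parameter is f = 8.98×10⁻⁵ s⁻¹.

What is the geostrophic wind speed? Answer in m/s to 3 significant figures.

Pressure gradient: |∂P/∂n| = 1000 Pa / 177000 m = 5.65×10⁻³ Pa/m
Geostrophic balance (pressure-gradient force = Coriolis force):
V_g = (1/(fρ)) |∂P/∂n| = 5.65×10⁻³ / (8.98×10⁻⁵ × 0.905) = 69.5 m/s

69.5 m/s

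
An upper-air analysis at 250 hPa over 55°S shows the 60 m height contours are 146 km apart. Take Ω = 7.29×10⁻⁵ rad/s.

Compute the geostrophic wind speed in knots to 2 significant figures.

66 knots

Coriolis parameter at 55°S:
f = 2Ω sin φ = 2 × 7.29×10⁻⁵ × sin 55° = 1.19×10⁻⁴ s⁻¹
Height gradient: |∂Z/∂n| = 60 m / 146000 m = 4.11×10⁻⁴
On a pressure surface, geostrophic balance gives V_g = (g/f)|∂Z/∂n|:
V_g = 9.81 × 4.11×10⁻⁴ / 1.19×10⁻⁴ = 33.8 m/s
Converting: 33.8 m/s × 1.944 = 66 knots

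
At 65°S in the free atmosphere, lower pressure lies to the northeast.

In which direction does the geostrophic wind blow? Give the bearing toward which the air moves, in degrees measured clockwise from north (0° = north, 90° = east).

The pressure-gradient force points toward the northeast (bearing 045°).
Geostrophic balance: in the Southern Hemisphere the Coriolis force deflects motion to the left, so the geostrophic wind blows 90° to the left of the pressure-gradient force (low pressure on the right).
Rotating 045° by 90° counterclockwise gives 315° — the wind blows toward the northwest.

315°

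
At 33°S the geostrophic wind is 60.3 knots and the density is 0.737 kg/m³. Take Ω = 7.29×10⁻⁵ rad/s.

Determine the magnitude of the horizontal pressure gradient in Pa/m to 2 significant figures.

Coriolis parameter at 33°S:
f = 2Ω sin φ = 2 × 7.29×10⁻⁵ × sin 33° = 7.94×10⁻⁵ s⁻¹
Wind speed in SI: 60.3 knots = 31.0 m/s
Geostrophic balance rearranged: |∂P/∂n| = f ρ V_g
|∂P/∂n| = 7.94×10⁻⁵ × 0.737 × 31.0 = 1.82×10⁻³ Pa/m

1.8×10⁻³ Pa/m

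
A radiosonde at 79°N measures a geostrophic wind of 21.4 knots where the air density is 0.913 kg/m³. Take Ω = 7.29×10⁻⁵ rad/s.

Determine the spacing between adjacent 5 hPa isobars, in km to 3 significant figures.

Coriolis parameter at 79°N:
f = 2Ω sin φ = 2 × 7.29×10⁻⁵ × sin 79° = 1.43×10⁻⁴ s⁻¹
Wind speed in SI: 21.4 knots = 11.0 m/s
Geostrophic balance rearranged: |∂P/∂n| = f ρ V_g
|∂P/∂n| = 1.43×10⁻⁴ × 0.913 × 11.0 = 1.44×10⁻³ Pa/m
Isobar spacing: Δn = ΔP/|∂P/∂n| = 500 Pa / 1.44×10⁻³ Pa/m = 347571 m ≈ 348 km

348 km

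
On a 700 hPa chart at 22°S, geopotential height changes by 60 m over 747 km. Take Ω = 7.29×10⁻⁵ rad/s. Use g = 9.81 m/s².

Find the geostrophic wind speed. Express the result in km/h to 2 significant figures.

52 km/h

Coriolis parameter at 22°S:
f = 2Ω sin φ = 2 × 7.29×10⁻⁵ × sin 22° = 5.46×10⁻⁵ s⁻¹
Height gradient: |∂Z/∂n| = 60 m / 747000 m = 8.03×10⁻⁵
On a pressure surface, geostrophic balance gives V_g = (g/f)|∂Z/∂n|:
V_g = 9.81 × 8.03×10⁻⁵ / 5.46×10⁻⁵ = 14.4 m/s
Converting: 14.4 m/s × 3.6 = 52 km/h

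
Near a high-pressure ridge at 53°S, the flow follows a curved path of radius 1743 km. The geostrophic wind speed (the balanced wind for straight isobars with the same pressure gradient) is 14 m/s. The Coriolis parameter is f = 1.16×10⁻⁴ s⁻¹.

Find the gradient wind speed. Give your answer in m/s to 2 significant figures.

Around a high, pressure-gradient force acts outward with centrifugal, so Coriolis balances both:
fV = (1/ρ)|∂P/∂n| + V²/R  →  V² − fR·V + fR·V_g = 0
With fR = 1.16×10⁻⁴ × 1743×10³ m = 202 m/s:
V = [fR − √((fR)² − 4 fR V_g)]/2 = [202 − √(202² − 4×202×14)]/2 = 15.1 m/s
Supergeostrophic (V > V_g = 14 m/s), as expected around a high.

15 m/s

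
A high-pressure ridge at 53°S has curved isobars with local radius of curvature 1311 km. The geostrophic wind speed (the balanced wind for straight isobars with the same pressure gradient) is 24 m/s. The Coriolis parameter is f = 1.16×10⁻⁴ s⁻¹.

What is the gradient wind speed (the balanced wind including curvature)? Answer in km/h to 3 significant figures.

Around a high, pressure-gradient force acts outward with centrifugal, so Coriolis balances both:
fV = (1/ρ)|∂P/∂n| + V²/R  →  V² − fR·V + fR·V_g = 0
With fR = 1.16×10⁻⁴ × 1311×10³ m = 152 m/s:
V = [fR − √((fR)² − 4 fR V_g)]/2 = [152 − √(152² − 4×152×24)]/2 = 29.9 m/s
Supergeostrophic (V > V_g = 24 m/s), as expected around a high.
Converting: 29.9 m/s × 3.6 = 108 km/h

108 km/h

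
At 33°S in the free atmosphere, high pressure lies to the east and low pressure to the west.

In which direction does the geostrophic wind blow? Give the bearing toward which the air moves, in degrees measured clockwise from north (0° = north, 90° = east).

180°

The pressure-gradient force points toward the west (bearing 270°).
Geostrophic balance: in the Southern Hemisphere the Coriolis force deflects motion to the left, so the geostrophic wind blows 90° to the left of the pressure-gradient force (low pressure on the right).
Rotating 270° by 90° counterclockwise gives 180° — the wind blows toward the south.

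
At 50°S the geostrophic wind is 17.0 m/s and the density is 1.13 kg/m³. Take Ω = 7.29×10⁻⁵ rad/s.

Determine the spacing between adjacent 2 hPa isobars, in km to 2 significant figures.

Coriolis parameter at 50°S:
f = 2Ω sin φ = 2 × 7.29×10⁻⁵ × sin 50° = 1.12×10⁻⁴ s⁻¹
Geostrophic balance rearranged: |∂P/∂n| = f ρ V_g
|∂P/∂n| = 1.12×10⁻⁴ × 1.13 × 17.0 = 2.15×10⁻³ Pa/m
Isobar spacing: Δn = ΔP/|∂P/∂n| = 200 Pa / 2.15×10⁻³ Pa/m = 93216 m ≈ 93 km

93 km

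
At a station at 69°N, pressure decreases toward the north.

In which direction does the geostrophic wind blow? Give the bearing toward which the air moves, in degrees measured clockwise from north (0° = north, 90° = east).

The pressure-gradient force points toward the north (bearing 000°).
Geostrophic balance: in the Northern Hemisphere the Coriolis force deflects motion to the right, so the geostrophic wind blows 90° to the right of the pressure-gradient force (low pressure on the left).
Rotating 000° by 90° clockwise gives 090° — the wind blows toward the east.

090°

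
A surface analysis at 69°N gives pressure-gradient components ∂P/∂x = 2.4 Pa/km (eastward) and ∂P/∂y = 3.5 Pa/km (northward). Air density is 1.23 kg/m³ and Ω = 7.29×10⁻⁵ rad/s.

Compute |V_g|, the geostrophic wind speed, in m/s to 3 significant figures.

25.3 m/s

Coriolis parameter at 69°N:
f = 2Ω sin φ = 2 × 7.29×10⁻⁵ × sin 69° = 1.36×10⁻⁴ s⁻¹
Component geostrophic relations (x east, y north):
u_g = −(1/(fρ)) ∂P/∂y,  v_g = (1/(fρ)) ∂P/∂x
u_g = −(3.5×10⁻³)/(1.36×10⁻⁴ × 1.23) = −20.9 m/s;  v_g = (2.4×10⁻³)/(1.36×10⁻⁴ × 1.23) = 14.3 m/s
|V_g| = √(u_g² + v_g²) = 25.3 m/s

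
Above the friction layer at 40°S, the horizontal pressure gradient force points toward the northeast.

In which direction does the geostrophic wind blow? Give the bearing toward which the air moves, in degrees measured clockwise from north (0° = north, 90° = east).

The pressure-gradient force points toward the northeast (bearing 045°).
Geostrophic balance: in the Southern Hemisphere the Coriolis force deflects motion to the left, so the geostrophic wind blows 90° to the left of the pressure-gradient force (low pressure on the right).
Rotating 045° by 90° counterclockwise gives 315° — the wind blows toward the northwest.

315°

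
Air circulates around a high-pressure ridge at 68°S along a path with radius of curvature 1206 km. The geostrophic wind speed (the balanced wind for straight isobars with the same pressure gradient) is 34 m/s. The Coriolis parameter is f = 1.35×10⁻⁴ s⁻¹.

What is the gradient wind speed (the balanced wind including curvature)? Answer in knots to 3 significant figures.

94.0 knots

Around a high, pressure-gradient force acts outward with centrifugal, so Coriolis balances both:
fV = (1/ρ)|∂P/∂n| + V²/R  →  V² − fR·V + fR·V_g = 0
With fR = 1.35×10⁻⁴ × 1206×10³ m = 163 m/s:
V = [fR − √((fR)² − 4 fR V_g)]/2 = [163 − √(163² − 4×163×34)]/2 = 48.4 m/s
Supergeostrophic (V > V_g = 34 m/s), as expected around a high.
Converting: 48.4 m/s × 1.944 = 94.0 knots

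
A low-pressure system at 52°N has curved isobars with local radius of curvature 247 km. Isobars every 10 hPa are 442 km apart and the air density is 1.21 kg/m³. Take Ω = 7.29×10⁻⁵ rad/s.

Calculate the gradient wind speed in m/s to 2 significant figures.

12 m/s

Coriolis parameter at 52°N:
f = 2Ω sin φ = 2 × 7.29×10⁻⁵ × sin 52° = 1.15×10⁻⁴ s⁻¹
Pressure gradient: |∂P/∂n| = 1000 Pa / 442000 m = 2.26×10⁻³ Pa/m
Geostrophic speed: V_g = |∂P/∂n|/(fρ) = 2.26×10⁻³/(1.15×10⁻⁴ × 1.21) = 16.3 m/s
Around a low, centrifugal force acts outward with Coriolis, so pressure-gradient force balances both:
(1/ρ)|∂P/∂n| = fV + V²/R  →  V² + fR·V − fR·V_g = 0
With fR = 1.15×10⁻⁴ × 247×10³ m = 28.4 m/s:
V = [−fR + √((fR)² + 4 fR V_g)]/2 = [−28.4 + √(28.4² + 4×28.4×16.3)]/2 = 11.6 m/s
Subgeostrophic (V < V_g = 16.3 m/s), as expected around a low.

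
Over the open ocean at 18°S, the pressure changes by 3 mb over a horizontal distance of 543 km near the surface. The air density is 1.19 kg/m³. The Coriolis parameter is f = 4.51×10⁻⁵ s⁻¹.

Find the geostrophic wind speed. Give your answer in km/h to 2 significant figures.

37 km/h

Pressure gradient: |∂P/∂n| = 300 Pa / 543000 m = 5.52×10⁻⁴ Pa/m
Geostrophic balance (pressure-gradient force = Coriolis force):
V_g = (1/(fρ)) |∂P/∂n| = 5.52×10⁻⁴ / (4.51×10⁻⁵ × 1.19) = 10.3 m/s
Converting: 10.3 m/s × 3.6 = 37 km/h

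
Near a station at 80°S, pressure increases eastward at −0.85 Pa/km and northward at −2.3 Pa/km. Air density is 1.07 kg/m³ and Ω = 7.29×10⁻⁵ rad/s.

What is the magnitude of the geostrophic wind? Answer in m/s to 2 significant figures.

16 m/s

Coriolis parameter at 80°S:
f = 2Ω sin φ = 2 × 7.29×10⁻⁵ × sin 80° = 1.44×10⁻⁴ s⁻¹
In the Southern Hemisphere f is negative: f = −1.44×10⁻⁴ s⁻¹.
Component geostrophic relations (x east, y north):
u_g = −(1/(fρ)) ∂P/∂y,  v_g = (1/(fρ)) ∂P/∂x
u_g = −(−2.3×10⁻³)/(−1.44×10⁻⁴ × 1.07) = −15.0 m/s;  v_g = (−0.85×10⁻³)/(−1.44×10⁻⁴ × 1.07) = 5.53 m/s
|V_g| = √(u_g² + v_g²) = 16.0 m/s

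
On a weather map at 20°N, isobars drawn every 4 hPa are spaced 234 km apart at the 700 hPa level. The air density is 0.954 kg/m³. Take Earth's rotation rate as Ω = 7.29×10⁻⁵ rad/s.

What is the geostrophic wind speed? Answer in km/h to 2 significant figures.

130 km/h

Coriolis parameter at 20°N:
f = 2Ω sin φ = 2 × 7.29×10⁻⁵ × sin 20° = 4.99×10⁻⁵ s⁻¹
Pressure gradient: |∂P/∂n| = 400 Pa / 234000 m = 1.71×10⁻³ Pa/m
Geostrophic balance (pressure-gradient force = Coriolis force):
V_g = (1/(fρ)) |∂P/∂n| = 1.71×10⁻³ / (4.99×10⁻⁵ × 0.954) = 35.9 m/s
Converting: 35.9 m/s × 3.6 = 130 km/h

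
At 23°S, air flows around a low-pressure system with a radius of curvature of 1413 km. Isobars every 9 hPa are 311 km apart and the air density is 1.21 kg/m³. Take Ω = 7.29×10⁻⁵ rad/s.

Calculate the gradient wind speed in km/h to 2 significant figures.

110 km/h

Coriolis parameter at 23°S:
f = 2Ω sin φ = 2 × 7.29×10⁻⁵ × sin 23° = 5.70×10⁻⁵ s⁻¹
Pressure gradient: |∂P/∂n| = 900 Pa / 311000 m = 2.89×10⁻³ Pa/m
Geostrophic speed: V_g = |∂P/∂n|/(fρ) = 2.89×10⁻³/(5.70×10⁻⁵ × 1.21) = 42.0 m/s
Around a low, centrifugal force acts outward with Coriolis, so pressure-gradient force balances both:
(1/ρ)|∂P/∂n| = fV + V²/R  →  V² + fR·V − fR·V_g = 0
With fR = 5.70×10⁻⁵ × 1413×10³ m = 80.5 m/s:
V = [−fR + √((fR)² + 4 fR V_g)]/2 = [−80.5 + √(80.5² + 4×80.5×42)]/2 = 30.5 m/s
Subgeostrophic (V < V_g = 42 m/s), as expected around a low.
Converting: 30.5 m/s × 3.6 = 110 km/h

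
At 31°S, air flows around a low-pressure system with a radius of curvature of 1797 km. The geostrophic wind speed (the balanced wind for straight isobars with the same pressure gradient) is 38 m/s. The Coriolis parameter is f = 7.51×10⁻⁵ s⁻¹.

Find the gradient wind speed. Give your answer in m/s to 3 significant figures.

30.9 m/s

Around a low, centrifugal force acts outward with Coriolis, so pressure-gradient force balances both:
(1/ρ)|∂P/∂n| = fV + V²/R  →  V² + fR·V − fR·V_g = 0
With fR = 7.51×10⁻⁵ × 1797×10³ m = 135 m/s:
V = [−fR + √((fR)² + 4 fR V_g)]/2 = [−135 + √(135² + 4×135×38)]/2 = 30.9 m/s
Subgeostrophic (V < V_g = 38 m/s), as expected around a low.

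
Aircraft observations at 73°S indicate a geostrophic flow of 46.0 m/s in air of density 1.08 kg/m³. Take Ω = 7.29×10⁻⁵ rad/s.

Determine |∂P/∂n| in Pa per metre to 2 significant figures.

Coriolis parameter at 73°S:
f = 2Ω sin φ = 2 × 7.29×10⁻⁵ × sin 73° = 1.39×10⁻⁴ s⁻¹
Geostrophic balance rearranged: |∂P/∂n| = f ρ V_g
|∂P/∂n| = 1.39×10⁻⁴ × 1.08 × 46.0 = 6.93×10⁻³ Pa/m

6.9×10⁻³ Pa/m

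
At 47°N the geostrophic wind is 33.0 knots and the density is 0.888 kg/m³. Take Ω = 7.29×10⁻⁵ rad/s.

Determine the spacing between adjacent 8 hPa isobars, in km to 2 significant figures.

500 km

Coriolis parameter at 47°N:
f = 2Ω sin φ = 2 × 7.29×10⁻⁵ × sin 47° = 1.07×10⁻⁴ s⁻¹
Wind speed in SI: 33.0 knots = 17.0 m/s
Geostrophic balance rearranged: |∂P/∂n| = f ρ V_g
|∂P/∂n| = 1.07×10⁻⁴ × 0.888 × 17.0 = 1.61×10⁻³ Pa/m
Isobar spacing: Δn = ΔP/|∂P/∂n| = 800 Pa / 1.61×10⁻³ Pa/m = 497668 m ≈ 500 km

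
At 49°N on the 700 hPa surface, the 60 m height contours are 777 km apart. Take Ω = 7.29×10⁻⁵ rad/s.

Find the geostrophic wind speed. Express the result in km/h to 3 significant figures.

Coriolis parameter at 49°N:
f = 2Ω sin φ = 2 × 7.29×10⁻⁵ × sin 49° = 1.10×10⁻⁴ s⁻¹
Height gradient: |∂Z/∂n| = 60 m / 777000 m = 7.72×10⁻⁵
On a pressure surface, geostrophic balance gives V_g = (g/f)|∂Z/∂n|:
V_g = 9.81 × 7.72×10⁻⁵ / 1.10×10⁻⁴ = 6.88 m/s
Converting: 6.88 m/s × 3.6 = 24.8 km/h

24.8 km/h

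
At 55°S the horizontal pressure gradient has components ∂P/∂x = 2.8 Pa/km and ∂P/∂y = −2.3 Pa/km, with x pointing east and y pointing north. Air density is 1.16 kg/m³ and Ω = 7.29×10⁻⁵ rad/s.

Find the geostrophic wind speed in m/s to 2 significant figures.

Coriolis parameter at 55°S:
f = 2Ω sin φ = 2 × 7.29×10⁻⁵ × sin 55° = 1.19×10⁻⁴ s⁻¹
In the Southern Hemisphere f is negative: f = −1.19×10⁻⁴ s⁻¹.
Component geostrophic relations (x east, y north):
u_g = −(1/(fρ)) ∂P/∂y,  v_g = (1/(fρ)) ∂P/∂x
u_g = −(−2.3×10⁻³)/(−1.19×10⁻⁴ × 1.16) = −16.6 m/s;  v_g = (2.8×10⁻³)/(−1.19×10⁻⁴ × 1.16) = −20.2 m/s
|V_g| = √(u_g² + v_g²) = 26.2 m/s

26 m/s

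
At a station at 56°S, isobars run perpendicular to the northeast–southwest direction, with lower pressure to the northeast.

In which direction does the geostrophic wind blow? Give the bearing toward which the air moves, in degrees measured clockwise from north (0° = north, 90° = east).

The pressure-gradient force points toward the northeast (bearing 045°).
Geostrophic balance: in the Southern Hemisphere the Coriolis force deflects motion to the left, so the geostrophic wind blows 90° to the left of the pressure-gradient force (low pressure on the right).
Rotating 045° by 90° counterclockwise gives 315° — the wind blows toward the northwest.

315°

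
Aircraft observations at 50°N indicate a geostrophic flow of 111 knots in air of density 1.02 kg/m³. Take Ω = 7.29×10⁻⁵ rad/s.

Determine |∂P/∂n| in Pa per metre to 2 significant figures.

6.5×10⁻³ Pa/m

Coriolis parameter at 50°N:
f = 2Ω sin φ = 2 × 7.29×10⁻⁵ × sin 50° = 1.12×10⁻⁴ s⁻¹
Wind speed in SI: 111 knots = 57.1 m/s
Geostrophic balance rearranged: |∂P/∂n| = f ρ V_g
|∂P/∂n| = 1.12×10⁻⁴ × 1.02 × 57.1 = 6.51×10⁻³ Pa/m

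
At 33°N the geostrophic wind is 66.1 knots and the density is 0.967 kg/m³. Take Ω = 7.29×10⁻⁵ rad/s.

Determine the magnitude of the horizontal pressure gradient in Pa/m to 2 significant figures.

2.6×10⁻³ Pa/m

Coriolis parameter at 33°N:
f = 2Ω sin φ = 2 × 7.29×10⁻⁵ × sin 33° = 7.94×10⁻⁵ s⁻¹
Wind speed in SI: 66.1 knots = 34.0 m/s
Geostrophic balance rearranged: |∂P/∂n| = f ρ V_g
|∂P/∂n| = 7.94×10⁻⁵ × 0.967 × 34.0 = 2.61×10⁻³ Pa/m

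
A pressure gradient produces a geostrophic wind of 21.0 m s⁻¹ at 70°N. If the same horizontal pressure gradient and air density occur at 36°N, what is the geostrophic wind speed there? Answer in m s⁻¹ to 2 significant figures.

With the same pressure gradient and density, V_g ∝ 1/f ∝ 1/sin φ.
V₂ = V₁ · sin φ₁ / sin φ₂ = 21.0 × sin 70° / sin 36°
V₂ = 21.0 × 0.9397/0.5878 = 34 m s⁻¹

34 m s⁻¹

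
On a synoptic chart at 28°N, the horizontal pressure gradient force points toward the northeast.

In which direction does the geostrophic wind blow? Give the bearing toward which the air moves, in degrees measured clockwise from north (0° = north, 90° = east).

The pressure-gradient force points toward the northeast (bearing 045°).
Geostrophic balance: in the Northern Hemisphere the Coriolis force deflects motion to the right, so the geostrophic wind blows 90° to the right of the pressure-gradient force (low pressure on the left).
Rotating 045° by 90° clockwise gives 135° — the wind blows toward the southeast.

135°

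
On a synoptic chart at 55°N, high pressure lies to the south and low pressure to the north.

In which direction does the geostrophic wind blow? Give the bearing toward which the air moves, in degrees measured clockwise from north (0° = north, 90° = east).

The pressure-gradient force points toward the north (bearing 000°).
Geostrophic balance: in the Northern Hemisphere the Coriolis force deflects motion to the right, so the geostrophic wind blows 90° to the right of the pressure-gradient force (low pressure on the left).
Rotating 000° by 90° clockwise gives 090° — the wind blows toward the east.

090°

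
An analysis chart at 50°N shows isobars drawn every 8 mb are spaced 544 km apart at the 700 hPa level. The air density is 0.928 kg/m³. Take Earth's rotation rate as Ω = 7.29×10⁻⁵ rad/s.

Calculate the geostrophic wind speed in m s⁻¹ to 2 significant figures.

Coriolis parameter at 50°N:
f = 2Ω sin φ = 2 × 7.29×10⁻⁵ × sin 50° = 1.12×10⁻⁴ s⁻¹
Pressure gradient: |∂P/∂n| = 800 Pa / 544000 m = 1.47×10⁻³ Pa/m
Geostrophic balance (pressure-gradient force = Coriolis force):
V_g = (1/(fρ)) |∂P/∂n| = 1.47×10⁻³ / (1.12×10⁻⁴ × 0.928) = 14.2 m/s

14 m s⁻¹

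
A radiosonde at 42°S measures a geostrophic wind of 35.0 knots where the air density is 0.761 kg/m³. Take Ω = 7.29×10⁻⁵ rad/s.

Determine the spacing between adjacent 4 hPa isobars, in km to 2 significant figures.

Coriolis parameter at 42°S:
f = 2Ω sin φ = 2 × 7.29×10⁻⁵ × sin 42° = 9.76×10⁻⁵ s⁻¹
Wind speed in SI: 35.0 knots = 18.0 m/s
Geostrophic balance rearranged: |∂P/∂n| = f ρ V_g
|∂P/∂n| = 9.76×10⁻⁵ × 0.761 × 18.0 = 1.34×10⁻³ Pa/m
Isobar spacing: Δn = ΔP/|∂P/∂n| = 400 Pa / 1.34×10⁻³ Pa/m = 299227 m ≈ 300 km

300 km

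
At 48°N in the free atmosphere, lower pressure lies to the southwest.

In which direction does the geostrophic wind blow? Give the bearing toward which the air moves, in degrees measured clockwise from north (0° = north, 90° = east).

315°

The pressure-gradient force points toward the southwest (bearing 225°).
Geostrophic balance: in the Northern Hemisphere the Coriolis force deflects motion to the right, so the geostrophic wind blows 90° to the right of the pressure-gradient force (low pressure on the left).
Rotating 225° by 90° clockwise gives 315° — the wind blows toward the northwest.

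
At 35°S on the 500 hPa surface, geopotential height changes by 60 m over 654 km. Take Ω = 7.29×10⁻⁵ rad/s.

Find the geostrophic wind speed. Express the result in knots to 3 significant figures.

Coriolis parameter at 35°S:
f = 2Ω sin φ = 2 × 7.29×10⁻⁵ × sin 35° = 8.36×10⁻⁵ s⁻¹
Height gradient: |∂Z/∂n| = 60 m / 654000 m = 9.17×10⁻⁵
On a pressure surface, geostrophic balance gives V_g = (g/f)|∂Z/∂n|:
V_g = 9.81 × 9.17×10⁻⁵ / 8.36×10⁻⁵ = 10.8 m/s
Converting: 10.8 m/s × 1.944 = 20.9 knots

20.9 knots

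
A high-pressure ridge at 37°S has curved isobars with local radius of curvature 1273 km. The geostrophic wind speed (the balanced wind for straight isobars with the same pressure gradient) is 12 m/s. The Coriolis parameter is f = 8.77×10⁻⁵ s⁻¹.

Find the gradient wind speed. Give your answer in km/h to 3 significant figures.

49.2 km/h

Around a high, pressure-gradient force acts outward with centrifugal, so Coriolis balances both:
fV = (1/ρ)|∂P/∂n| + V²/R  →  V² − fR·V + fR·V_g = 0
With fR = 8.77×10⁻⁵ × 1273×10³ m = 112 m/s:
V = [fR − √((fR)² − 4 fR V_g)]/2 = [112 − √(112² − 4×112×12)]/2 = 13.7 m/s
Supergeostrophic (V > V_g = 12 m/s), as expected around a high.
Converting: 13.7 m/s × 3.6 = 49.2 km/h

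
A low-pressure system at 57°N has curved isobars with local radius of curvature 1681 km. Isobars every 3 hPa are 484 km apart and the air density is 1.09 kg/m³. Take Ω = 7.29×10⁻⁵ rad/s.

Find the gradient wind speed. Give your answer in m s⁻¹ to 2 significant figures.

Coriolis parameter at 57°N:
f = 2Ω sin φ = 2 × 7.29×10⁻⁵ × sin 57° = 1.22×10⁻⁴ s⁻¹
Pressure gradient: |∂P/∂n| = 300 Pa / 484000 m = 6.20×10⁻⁴ Pa/m
Geostrophic speed: V_g = |∂P/∂n|/(fρ) = 6.20×10⁻⁴/(1.22×10⁻⁴ × 1.09) = 4.65 m/s
Around a low, centrifugal force acts outward with Coriolis, so pressure-gradient force balances both:
(1/ρ)|∂P/∂n| = fV + V²/R  →  V² + fR·V − fR·V_g = 0
With fR = 1.22×10⁻⁴ × 1681×10³ m = 206 m/s:
V = [−fR + √((fR)² + 4 fR V_g)]/2 = [−206 + √(206² + 4×206×4.65)]/2 = 4.55 m/s
Subgeostrophic (V < V_g = 4.65 m/s), as expected around a low.

4.5 m s⁻¹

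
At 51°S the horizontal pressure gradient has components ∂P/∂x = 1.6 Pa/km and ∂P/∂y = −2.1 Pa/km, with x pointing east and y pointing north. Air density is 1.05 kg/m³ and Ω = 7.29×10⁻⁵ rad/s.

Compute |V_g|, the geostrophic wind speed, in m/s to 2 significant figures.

22 m/s

Coriolis parameter at 51°S:
f = 2Ω sin φ = 2 × 7.29×10⁻⁵ × sin 51° = 1.13×10⁻⁴ s⁻¹
In the Southern Hemisphere f is negative: f = −1.13×10⁻⁴ s⁻¹.
Component geostrophic relations (x east, y north):
u_g = −(1/(fρ)) ∂P/∂y,  v_g = (1/(fρ)) ∂P/∂x
u_g = −(−2.1×10⁻³)/(−1.13×10⁻⁴ × 1.05) = −17.7 m/s;  v_g = (1.6×10⁻³)/(−1.13×10⁻⁴ × 1.05) = −13.4 m/s
|V_g| = √(u_g² + v_g²) = 22.2 m/s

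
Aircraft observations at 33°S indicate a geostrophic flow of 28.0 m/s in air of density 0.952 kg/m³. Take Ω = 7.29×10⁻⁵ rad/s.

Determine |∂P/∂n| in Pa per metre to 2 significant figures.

Coriolis parameter at 33°S:
f = 2Ω sin φ = 2 × 7.29×10⁻⁵ × sin 33° = 7.94×10⁻⁵ s⁻¹
Geostrophic balance rearranged: |∂P/∂n| = f ρ V_g
|∂P/∂n| = 7.94×10⁻⁵ × 0.952 × 28.0 = 2.12×10⁻³ Pa/m

2.1×10⁻³ Pa/m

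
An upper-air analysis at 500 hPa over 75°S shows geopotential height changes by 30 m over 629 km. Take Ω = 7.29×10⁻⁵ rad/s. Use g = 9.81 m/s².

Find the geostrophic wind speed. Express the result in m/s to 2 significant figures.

Coriolis parameter at 75°S:
f = 2Ω sin φ = 2 × 7.29×10⁻⁵ × sin 75° = 1.41×10⁻⁴ s⁻¹
Height gradient: |∂Z/∂n| = 30 m / 629000 m = 4.77×10⁻⁵
On a pressure surface, geostrophic balance gives V_g = (g/f)|∂Z/∂n|:
V_g = 9.81 × 4.77×10⁻⁵ / 1.41×10⁻⁴ = 3.32 m/s

3.3 m/s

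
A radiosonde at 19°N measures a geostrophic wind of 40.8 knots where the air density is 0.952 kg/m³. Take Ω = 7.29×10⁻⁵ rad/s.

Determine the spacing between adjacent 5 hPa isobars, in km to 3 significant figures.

527 km

Coriolis parameter at 19°N:
f = 2Ω sin φ = 2 × 7.29×10⁻⁵ × sin 19° = 4.75×10⁻⁵ s⁻¹
Wind speed in SI: 40.8 knots = 21.0 m/s
Geostrophic balance rearranged: |∂P/∂n| = f ρ V_g
|∂P/∂n| = 4.75×10⁻⁵ × 0.952 × 21.0 = 9.48×10⁻⁴ Pa/m
Isobar spacing: Δn = ΔP/|∂P/∂n| = 500 Pa / 9.48×10⁻⁴ Pa/m = 527151 m ≈ 527 km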